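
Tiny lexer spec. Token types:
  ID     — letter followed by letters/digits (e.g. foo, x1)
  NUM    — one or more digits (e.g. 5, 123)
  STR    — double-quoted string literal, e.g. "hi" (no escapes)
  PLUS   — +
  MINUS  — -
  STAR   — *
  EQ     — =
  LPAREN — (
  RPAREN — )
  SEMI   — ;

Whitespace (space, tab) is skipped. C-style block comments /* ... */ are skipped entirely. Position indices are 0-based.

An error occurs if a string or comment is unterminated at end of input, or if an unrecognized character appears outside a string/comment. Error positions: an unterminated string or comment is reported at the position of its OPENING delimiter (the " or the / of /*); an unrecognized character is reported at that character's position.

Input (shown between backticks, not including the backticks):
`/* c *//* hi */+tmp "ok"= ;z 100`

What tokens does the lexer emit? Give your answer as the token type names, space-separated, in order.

Answer: PLUS ID STR EQ SEMI ID NUM

Derivation:
pos=0: enter COMMENT mode (saw '/*')
exit COMMENT mode (now at pos=7)
pos=7: enter COMMENT mode (saw '/*')
exit COMMENT mode (now at pos=15)
pos=15: emit PLUS '+'
pos=16: emit ID 'tmp' (now at pos=19)
pos=20: enter STRING mode
pos=20: emit STR "ok" (now at pos=24)
pos=24: emit EQ '='
pos=26: emit SEMI ';'
pos=27: emit ID 'z' (now at pos=28)
pos=29: emit NUM '100' (now at pos=32)
DONE. 7 tokens: [PLUS, ID, STR, EQ, SEMI, ID, NUM]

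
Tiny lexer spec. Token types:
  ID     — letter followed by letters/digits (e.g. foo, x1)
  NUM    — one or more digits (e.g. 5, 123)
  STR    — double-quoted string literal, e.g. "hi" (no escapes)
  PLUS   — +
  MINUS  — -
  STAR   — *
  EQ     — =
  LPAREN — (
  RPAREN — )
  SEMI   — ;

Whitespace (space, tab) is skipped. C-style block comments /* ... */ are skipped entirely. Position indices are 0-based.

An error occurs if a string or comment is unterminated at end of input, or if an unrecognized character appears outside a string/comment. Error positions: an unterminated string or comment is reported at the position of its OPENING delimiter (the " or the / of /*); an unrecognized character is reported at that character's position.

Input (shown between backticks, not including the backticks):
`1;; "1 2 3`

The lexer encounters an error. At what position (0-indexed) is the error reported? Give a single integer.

Answer: 4

Derivation:
pos=0: emit NUM '1' (now at pos=1)
pos=1: emit SEMI ';'
pos=2: emit SEMI ';'
pos=4: enter STRING mode
pos=4: ERROR — unterminated string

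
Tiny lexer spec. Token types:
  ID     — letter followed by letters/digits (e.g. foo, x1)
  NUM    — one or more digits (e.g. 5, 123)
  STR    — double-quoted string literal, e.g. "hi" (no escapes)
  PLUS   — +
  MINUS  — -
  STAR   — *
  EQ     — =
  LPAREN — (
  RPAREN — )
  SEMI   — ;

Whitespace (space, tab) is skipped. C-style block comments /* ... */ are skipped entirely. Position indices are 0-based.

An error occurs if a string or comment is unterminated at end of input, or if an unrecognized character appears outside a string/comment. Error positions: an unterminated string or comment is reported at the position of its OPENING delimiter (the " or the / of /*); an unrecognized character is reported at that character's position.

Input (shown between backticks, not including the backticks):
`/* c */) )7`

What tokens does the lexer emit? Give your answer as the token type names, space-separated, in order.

pos=0: enter COMMENT mode (saw '/*')
exit COMMENT mode (now at pos=7)
pos=7: emit RPAREN ')'
pos=9: emit RPAREN ')'
pos=10: emit NUM '7' (now at pos=11)
DONE. 3 tokens: [RPAREN, RPAREN, NUM]

Answer: RPAREN RPAREN NUM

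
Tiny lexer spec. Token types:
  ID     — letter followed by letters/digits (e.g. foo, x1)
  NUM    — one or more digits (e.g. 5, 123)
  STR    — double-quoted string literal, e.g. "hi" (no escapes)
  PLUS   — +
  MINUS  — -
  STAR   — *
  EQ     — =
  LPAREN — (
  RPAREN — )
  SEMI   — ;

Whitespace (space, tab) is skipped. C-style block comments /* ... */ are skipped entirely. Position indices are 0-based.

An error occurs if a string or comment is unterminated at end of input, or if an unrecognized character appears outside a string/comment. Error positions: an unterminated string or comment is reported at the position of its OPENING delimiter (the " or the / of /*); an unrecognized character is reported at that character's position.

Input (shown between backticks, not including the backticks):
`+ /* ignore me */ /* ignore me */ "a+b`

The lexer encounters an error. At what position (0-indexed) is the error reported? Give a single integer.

pos=0: emit PLUS '+'
pos=2: enter COMMENT mode (saw '/*')
exit COMMENT mode (now at pos=17)
pos=18: enter COMMENT mode (saw '/*')
exit COMMENT mode (now at pos=33)
pos=34: enter STRING mode
pos=34: ERROR — unterminated string

Answer: 34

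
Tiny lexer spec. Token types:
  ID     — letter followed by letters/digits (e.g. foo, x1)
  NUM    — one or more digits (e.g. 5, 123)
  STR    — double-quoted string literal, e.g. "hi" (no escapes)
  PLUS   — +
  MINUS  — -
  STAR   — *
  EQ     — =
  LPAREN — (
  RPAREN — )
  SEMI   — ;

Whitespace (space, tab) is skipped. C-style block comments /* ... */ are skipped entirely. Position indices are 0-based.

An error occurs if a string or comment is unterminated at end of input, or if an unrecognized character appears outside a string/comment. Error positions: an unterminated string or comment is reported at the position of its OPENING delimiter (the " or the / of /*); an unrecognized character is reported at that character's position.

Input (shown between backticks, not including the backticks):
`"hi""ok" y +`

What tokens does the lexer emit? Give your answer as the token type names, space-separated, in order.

Answer: STR STR ID PLUS

Derivation:
pos=0: enter STRING mode
pos=0: emit STR "hi" (now at pos=4)
pos=4: enter STRING mode
pos=4: emit STR "ok" (now at pos=8)
pos=9: emit ID 'y' (now at pos=10)
pos=11: emit PLUS '+'
DONE. 4 tokens: [STR, STR, ID, PLUS]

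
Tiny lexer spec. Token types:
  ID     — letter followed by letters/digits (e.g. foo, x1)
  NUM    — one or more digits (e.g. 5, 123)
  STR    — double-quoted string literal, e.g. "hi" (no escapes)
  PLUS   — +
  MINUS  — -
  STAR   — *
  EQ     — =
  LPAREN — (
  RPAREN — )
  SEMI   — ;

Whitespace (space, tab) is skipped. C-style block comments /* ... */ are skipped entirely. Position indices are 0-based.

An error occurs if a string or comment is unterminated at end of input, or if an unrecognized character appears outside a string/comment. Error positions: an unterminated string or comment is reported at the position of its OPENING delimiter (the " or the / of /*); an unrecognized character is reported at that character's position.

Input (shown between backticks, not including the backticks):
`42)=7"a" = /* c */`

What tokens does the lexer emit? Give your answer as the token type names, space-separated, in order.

pos=0: emit NUM '42' (now at pos=2)
pos=2: emit RPAREN ')'
pos=3: emit EQ '='
pos=4: emit NUM '7' (now at pos=5)
pos=5: enter STRING mode
pos=5: emit STR "a" (now at pos=8)
pos=9: emit EQ '='
pos=11: enter COMMENT mode (saw '/*')
exit COMMENT mode (now at pos=18)
DONE. 6 tokens: [NUM, RPAREN, EQ, NUM, STR, EQ]

Answer: NUM RPAREN EQ NUM STR EQ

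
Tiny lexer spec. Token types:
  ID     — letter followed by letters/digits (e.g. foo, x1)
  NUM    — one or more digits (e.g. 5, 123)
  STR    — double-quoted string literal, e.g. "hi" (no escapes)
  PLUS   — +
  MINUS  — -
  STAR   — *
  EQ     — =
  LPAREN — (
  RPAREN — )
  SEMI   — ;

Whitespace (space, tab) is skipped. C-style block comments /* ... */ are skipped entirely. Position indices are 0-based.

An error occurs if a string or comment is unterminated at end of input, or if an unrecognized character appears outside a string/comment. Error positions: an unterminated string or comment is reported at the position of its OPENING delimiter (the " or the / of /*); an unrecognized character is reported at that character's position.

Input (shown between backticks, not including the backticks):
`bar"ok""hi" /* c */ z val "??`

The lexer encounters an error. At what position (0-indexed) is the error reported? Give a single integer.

Answer: 26

Derivation:
pos=0: emit ID 'bar' (now at pos=3)
pos=3: enter STRING mode
pos=3: emit STR "ok" (now at pos=7)
pos=7: enter STRING mode
pos=7: emit STR "hi" (now at pos=11)
pos=12: enter COMMENT mode (saw '/*')
exit COMMENT mode (now at pos=19)
pos=20: emit ID 'z' (now at pos=21)
pos=22: emit ID 'val' (now at pos=25)
pos=26: enter STRING mode
pos=26: ERROR — unterminated string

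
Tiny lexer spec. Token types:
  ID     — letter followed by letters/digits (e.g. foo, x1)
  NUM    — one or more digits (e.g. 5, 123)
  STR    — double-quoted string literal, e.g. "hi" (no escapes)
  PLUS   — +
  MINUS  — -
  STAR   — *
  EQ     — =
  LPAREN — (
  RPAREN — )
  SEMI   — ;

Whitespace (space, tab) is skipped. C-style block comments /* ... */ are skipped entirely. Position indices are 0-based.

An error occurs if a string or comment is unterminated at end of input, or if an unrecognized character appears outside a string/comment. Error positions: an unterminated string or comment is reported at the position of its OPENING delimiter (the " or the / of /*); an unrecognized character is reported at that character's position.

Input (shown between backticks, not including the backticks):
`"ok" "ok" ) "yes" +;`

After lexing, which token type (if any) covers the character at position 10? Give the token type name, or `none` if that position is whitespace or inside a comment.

pos=0: enter STRING mode
pos=0: emit STR "ok" (now at pos=4)
pos=5: enter STRING mode
pos=5: emit STR "ok" (now at pos=9)
pos=10: emit RPAREN ')'
pos=12: enter STRING mode
pos=12: emit STR "yes" (now at pos=17)
pos=18: emit PLUS '+'
pos=19: emit SEMI ';'
DONE. 6 tokens: [STR, STR, RPAREN, STR, PLUS, SEMI]
Position 10: char is ')' -> RPAREN

Answer: RPAREN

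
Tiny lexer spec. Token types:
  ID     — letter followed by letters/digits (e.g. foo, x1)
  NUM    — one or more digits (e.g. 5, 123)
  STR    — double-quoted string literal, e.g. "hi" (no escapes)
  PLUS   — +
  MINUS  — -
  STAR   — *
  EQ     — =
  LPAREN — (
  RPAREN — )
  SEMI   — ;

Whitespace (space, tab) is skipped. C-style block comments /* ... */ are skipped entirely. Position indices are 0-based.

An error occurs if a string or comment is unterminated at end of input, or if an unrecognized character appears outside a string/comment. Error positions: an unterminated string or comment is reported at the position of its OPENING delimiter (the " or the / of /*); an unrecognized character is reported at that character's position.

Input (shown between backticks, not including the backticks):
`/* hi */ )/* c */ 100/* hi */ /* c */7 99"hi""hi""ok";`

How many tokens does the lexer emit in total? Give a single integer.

pos=0: enter COMMENT mode (saw '/*')
exit COMMENT mode (now at pos=8)
pos=9: emit RPAREN ')'
pos=10: enter COMMENT mode (saw '/*')
exit COMMENT mode (now at pos=17)
pos=18: emit NUM '100' (now at pos=21)
pos=21: enter COMMENT mode (saw '/*')
exit COMMENT mode (now at pos=29)
pos=30: enter COMMENT mode (saw '/*')
exit COMMENT mode (now at pos=37)
pos=37: emit NUM '7' (now at pos=38)
pos=39: emit NUM '99' (now at pos=41)
pos=41: enter STRING mode
pos=41: emit STR "hi" (now at pos=45)
pos=45: enter STRING mode
pos=45: emit STR "hi" (now at pos=49)
pos=49: enter STRING mode
pos=49: emit STR "ok" (now at pos=53)
pos=53: emit SEMI ';'
DONE. 8 tokens: [RPAREN, NUM, NUM, NUM, STR, STR, STR, SEMI]

Answer: 8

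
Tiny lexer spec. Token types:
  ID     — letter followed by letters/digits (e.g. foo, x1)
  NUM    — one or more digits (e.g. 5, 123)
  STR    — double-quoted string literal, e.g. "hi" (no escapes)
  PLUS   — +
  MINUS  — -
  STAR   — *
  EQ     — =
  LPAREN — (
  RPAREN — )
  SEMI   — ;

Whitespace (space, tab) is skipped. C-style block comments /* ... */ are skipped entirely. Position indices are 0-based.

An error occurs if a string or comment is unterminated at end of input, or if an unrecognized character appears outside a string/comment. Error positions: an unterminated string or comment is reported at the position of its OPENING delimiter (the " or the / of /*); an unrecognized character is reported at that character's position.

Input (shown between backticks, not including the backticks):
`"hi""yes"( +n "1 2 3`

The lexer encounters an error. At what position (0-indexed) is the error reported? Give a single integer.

Answer: 14

Derivation:
pos=0: enter STRING mode
pos=0: emit STR "hi" (now at pos=4)
pos=4: enter STRING mode
pos=4: emit STR "yes" (now at pos=9)
pos=9: emit LPAREN '('
pos=11: emit PLUS '+'
pos=12: emit ID 'n' (now at pos=13)
pos=14: enter STRING mode
pos=14: ERROR — unterminated string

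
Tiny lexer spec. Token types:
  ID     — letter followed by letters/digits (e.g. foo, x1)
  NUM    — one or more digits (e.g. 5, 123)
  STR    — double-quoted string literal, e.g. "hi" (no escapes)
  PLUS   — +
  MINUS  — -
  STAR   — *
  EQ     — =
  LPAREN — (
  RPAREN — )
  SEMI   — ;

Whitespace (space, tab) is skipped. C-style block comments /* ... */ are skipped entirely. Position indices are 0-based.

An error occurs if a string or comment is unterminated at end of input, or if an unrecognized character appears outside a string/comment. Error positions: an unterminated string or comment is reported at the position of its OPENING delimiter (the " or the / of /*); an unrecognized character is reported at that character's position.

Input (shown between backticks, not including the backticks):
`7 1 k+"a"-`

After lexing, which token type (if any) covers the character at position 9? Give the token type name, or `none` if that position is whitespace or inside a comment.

Answer: MINUS

Derivation:
pos=0: emit NUM '7' (now at pos=1)
pos=2: emit NUM '1' (now at pos=3)
pos=4: emit ID 'k' (now at pos=5)
pos=5: emit PLUS '+'
pos=6: enter STRING mode
pos=6: emit STR "a" (now at pos=9)
pos=9: emit MINUS '-'
DONE. 6 tokens: [NUM, NUM, ID, PLUS, STR, MINUS]
Position 9: char is '-' -> MINUS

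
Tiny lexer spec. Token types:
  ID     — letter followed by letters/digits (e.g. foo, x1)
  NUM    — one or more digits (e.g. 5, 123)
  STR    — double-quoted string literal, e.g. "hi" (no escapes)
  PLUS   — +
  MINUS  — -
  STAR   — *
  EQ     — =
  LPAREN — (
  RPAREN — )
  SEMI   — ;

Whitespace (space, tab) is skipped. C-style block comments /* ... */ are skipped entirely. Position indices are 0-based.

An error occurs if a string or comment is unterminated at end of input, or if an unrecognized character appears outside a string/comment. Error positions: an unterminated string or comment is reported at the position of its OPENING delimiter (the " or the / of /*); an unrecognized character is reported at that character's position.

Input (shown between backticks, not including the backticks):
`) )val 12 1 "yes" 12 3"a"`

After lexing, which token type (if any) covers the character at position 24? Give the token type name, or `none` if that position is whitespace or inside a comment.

Answer: STR

Derivation:
pos=0: emit RPAREN ')'
pos=2: emit RPAREN ')'
pos=3: emit ID 'val' (now at pos=6)
pos=7: emit NUM '12' (now at pos=9)
pos=10: emit NUM '1' (now at pos=11)
pos=12: enter STRING mode
pos=12: emit STR "yes" (now at pos=17)
pos=18: emit NUM '12' (now at pos=20)
pos=21: emit NUM '3' (now at pos=22)
pos=22: enter STRING mode
pos=22: emit STR "a" (now at pos=25)
DONE. 9 tokens: [RPAREN, RPAREN, ID, NUM, NUM, STR, NUM, NUM, STR]
Position 24: char is '"' -> STR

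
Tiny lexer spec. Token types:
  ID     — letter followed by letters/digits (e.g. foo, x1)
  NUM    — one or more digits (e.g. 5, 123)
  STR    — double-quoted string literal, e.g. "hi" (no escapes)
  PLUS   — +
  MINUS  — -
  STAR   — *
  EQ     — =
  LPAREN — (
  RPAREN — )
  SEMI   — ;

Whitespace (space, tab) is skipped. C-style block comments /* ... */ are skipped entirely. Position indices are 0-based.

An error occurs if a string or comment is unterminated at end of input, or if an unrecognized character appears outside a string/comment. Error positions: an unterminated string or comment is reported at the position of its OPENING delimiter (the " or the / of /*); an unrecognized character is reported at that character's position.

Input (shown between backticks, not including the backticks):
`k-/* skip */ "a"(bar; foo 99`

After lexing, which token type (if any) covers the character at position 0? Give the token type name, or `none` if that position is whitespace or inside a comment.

Answer: ID

Derivation:
pos=0: emit ID 'k' (now at pos=1)
pos=1: emit MINUS '-'
pos=2: enter COMMENT mode (saw '/*')
exit COMMENT mode (now at pos=12)
pos=13: enter STRING mode
pos=13: emit STR "a" (now at pos=16)
pos=16: emit LPAREN '('
pos=17: emit ID 'bar' (now at pos=20)
pos=20: emit SEMI ';'
pos=22: emit ID 'foo' (now at pos=25)
pos=26: emit NUM '99' (now at pos=28)
DONE. 8 tokens: [ID, MINUS, STR, LPAREN, ID, SEMI, ID, NUM]
Position 0: char is 'k' -> ID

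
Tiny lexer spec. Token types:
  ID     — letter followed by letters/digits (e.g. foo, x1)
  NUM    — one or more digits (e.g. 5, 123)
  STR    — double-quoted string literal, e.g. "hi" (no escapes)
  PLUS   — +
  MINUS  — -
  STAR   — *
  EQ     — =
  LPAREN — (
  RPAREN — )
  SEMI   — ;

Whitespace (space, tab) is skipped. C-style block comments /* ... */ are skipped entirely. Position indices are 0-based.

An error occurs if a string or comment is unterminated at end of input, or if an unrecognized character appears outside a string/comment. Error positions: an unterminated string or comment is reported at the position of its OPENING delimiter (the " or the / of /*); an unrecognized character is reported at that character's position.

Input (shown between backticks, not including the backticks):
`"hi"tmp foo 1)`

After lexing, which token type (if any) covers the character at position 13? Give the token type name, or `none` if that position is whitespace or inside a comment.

Answer: RPAREN

Derivation:
pos=0: enter STRING mode
pos=0: emit STR "hi" (now at pos=4)
pos=4: emit ID 'tmp' (now at pos=7)
pos=8: emit ID 'foo' (now at pos=11)
pos=12: emit NUM '1' (now at pos=13)
pos=13: emit RPAREN ')'
DONE. 5 tokens: [STR, ID, ID, NUM, RPAREN]
Position 13: char is ')' -> RPAREN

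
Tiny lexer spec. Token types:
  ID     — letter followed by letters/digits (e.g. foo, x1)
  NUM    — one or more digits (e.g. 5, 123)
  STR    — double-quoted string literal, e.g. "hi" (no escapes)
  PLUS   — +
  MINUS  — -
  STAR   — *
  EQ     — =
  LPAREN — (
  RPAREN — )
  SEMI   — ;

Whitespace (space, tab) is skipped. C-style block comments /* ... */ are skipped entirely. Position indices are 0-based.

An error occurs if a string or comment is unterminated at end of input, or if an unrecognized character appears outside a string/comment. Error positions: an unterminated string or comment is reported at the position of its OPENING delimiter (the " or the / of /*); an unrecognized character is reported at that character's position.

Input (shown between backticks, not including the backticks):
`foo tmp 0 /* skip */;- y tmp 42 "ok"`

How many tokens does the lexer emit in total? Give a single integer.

pos=0: emit ID 'foo' (now at pos=3)
pos=4: emit ID 'tmp' (now at pos=7)
pos=8: emit NUM '0' (now at pos=9)
pos=10: enter COMMENT mode (saw '/*')
exit COMMENT mode (now at pos=20)
pos=20: emit SEMI ';'
pos=21: emit MINUS '-'
pos=23: emit ID 'y' (now at pos=24)
pos=25: emit ID 'tmp' (now at pos=28)
pos=29: emit NUM '42' (now at pos=31)
pos=32: enter STRING mode
pos=32: emit STR "ok" (now at pos=36)
DONE. 9 tokens: [ID, ID, NUM, SEMI, MINUS, ID, ID, NUM, STR]

Answer: 9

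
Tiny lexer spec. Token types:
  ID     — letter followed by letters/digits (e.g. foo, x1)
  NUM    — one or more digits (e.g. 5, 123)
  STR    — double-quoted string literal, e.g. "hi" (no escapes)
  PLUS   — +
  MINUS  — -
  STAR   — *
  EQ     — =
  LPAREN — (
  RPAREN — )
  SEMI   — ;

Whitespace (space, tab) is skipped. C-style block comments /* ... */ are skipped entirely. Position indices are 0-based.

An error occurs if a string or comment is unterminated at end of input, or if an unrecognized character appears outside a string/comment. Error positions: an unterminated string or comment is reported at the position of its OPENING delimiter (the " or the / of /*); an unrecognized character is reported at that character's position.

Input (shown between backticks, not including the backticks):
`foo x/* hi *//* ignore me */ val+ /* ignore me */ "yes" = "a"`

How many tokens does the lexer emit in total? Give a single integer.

pos=0: emit ID 'foo' (now at pos=3)
pos=4: emit ID 'x' (now at pos=5)
pos=5: enter COMMENT mode (saw '/*')
exit COMMENT mode (now at pos=13)
pos=13: enter COMMENT mode (saw '/*')
exit COMMENT mode (now at pos=28)
pos=29: emit ID 'val' (now at pos=32)
pos=32: emit PLUS '+'
pos=34: enter COMMENT mode (saw '/*')
exit COMMENT mode (now at pos=49)
pos=50: enter STRING mode
pos=50: emit STR "yes" (now at pos=55)
pos=56: emit EQ '='
pos=58: enter STRING mode
pos=58: emit STR "a" (now at pos=61)
DONE. 7 tokens: [ID, ID, ID, PLUS, STR, EQ, STR]

Answer: 7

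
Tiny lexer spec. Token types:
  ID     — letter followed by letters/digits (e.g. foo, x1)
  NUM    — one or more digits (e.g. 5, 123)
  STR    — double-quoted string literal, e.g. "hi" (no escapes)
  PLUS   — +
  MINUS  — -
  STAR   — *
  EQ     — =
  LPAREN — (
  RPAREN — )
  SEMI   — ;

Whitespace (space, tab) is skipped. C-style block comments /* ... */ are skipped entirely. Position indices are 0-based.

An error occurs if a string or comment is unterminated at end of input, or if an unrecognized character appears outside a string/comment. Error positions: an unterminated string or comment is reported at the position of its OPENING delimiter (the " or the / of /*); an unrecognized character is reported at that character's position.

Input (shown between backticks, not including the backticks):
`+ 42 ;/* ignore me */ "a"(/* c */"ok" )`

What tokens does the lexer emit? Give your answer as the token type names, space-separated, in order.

pos=0: emit PLUS '+'
pos=2: emit NUM '42' (now at pos=4)
pos=5: emit SEMI ';'
pos=6: enter COMMENT mode (saw '/*')
exit COMMENT mode (now at pos=21)
pos=22: enter STRING mode
pos=22: emit STR "a" (now at pos=25)
pos=25: emit LPAREN '('
pos=26: enter COMMENT mode (saw '/*')
exit COMMENT mode (now at pos=33)
pos=33: enter STRING mode
pos=33: emit STR "ok" (now at pos=37)
pos=38: emit RPAREN ')'
DONE. 7 tokens: [PLUS, NUM, SEMI, STR, LPAREN, STR, RPAREN]

Answer: PLUS NUM SEMI STR LPAREN STR RPAREN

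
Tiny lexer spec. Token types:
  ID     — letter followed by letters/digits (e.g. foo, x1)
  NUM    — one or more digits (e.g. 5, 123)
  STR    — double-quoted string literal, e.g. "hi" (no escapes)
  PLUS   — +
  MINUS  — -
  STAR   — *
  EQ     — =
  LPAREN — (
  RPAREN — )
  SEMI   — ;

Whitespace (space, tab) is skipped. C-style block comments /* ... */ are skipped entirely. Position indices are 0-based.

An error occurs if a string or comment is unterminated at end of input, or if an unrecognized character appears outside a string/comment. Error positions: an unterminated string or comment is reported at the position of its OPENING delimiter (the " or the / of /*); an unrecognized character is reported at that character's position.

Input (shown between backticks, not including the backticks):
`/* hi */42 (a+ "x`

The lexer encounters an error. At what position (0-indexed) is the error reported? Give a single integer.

pos=0: enter COMMENT mode (saw '/*')
exit COMMENT mode (now at pos=8)
pos=8: emit NUM '42' (now at pos=10)
pos=11: emit LPAREN '('
pos=12: emit ID 'a' (now at pos=13)
pos=13: emit PLUS '+'
pos=15: enter STRING mode
pos=15: ERROR — unterminated string

Answer: 15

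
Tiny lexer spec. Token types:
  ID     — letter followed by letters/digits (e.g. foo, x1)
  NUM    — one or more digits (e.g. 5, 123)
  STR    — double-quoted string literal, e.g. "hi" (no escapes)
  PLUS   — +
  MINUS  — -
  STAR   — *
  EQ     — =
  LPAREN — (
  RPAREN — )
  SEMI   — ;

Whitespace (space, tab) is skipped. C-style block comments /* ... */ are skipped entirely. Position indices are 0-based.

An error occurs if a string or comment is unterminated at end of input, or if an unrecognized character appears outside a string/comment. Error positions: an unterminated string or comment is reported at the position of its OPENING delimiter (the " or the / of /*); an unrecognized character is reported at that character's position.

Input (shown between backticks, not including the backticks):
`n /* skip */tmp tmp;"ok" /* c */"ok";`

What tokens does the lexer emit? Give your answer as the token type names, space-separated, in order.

pos=0: emit ID 'n' (now at pos=1)
pos=2: enter COMMENT mode (saw '/*')
exit COMMENT mode (now at pos=12)
pos=12: emit ID 'tmp' (now at pos=15)
pos=16: emit ID 'tmp' (now at pos=19)
pos=19: emit SEMI ';'
pos=20: enter STRING mode
pos=20: emit STR "ok" (now at pos=24)
pos=25: enter COMMENT mode (saw '/*')
exit COMMENT mode (now at pos=32)
pos=32: enter STRING mode
pos=32: emit STR "ok" (now at pos=36)
pos=36: emit SEMI ';'
DONE. 7 tokens: [ID, ID, ID, SEMI, STR, STR, SEMI]

Answer: ID ID ID SEMI STR STR SEMI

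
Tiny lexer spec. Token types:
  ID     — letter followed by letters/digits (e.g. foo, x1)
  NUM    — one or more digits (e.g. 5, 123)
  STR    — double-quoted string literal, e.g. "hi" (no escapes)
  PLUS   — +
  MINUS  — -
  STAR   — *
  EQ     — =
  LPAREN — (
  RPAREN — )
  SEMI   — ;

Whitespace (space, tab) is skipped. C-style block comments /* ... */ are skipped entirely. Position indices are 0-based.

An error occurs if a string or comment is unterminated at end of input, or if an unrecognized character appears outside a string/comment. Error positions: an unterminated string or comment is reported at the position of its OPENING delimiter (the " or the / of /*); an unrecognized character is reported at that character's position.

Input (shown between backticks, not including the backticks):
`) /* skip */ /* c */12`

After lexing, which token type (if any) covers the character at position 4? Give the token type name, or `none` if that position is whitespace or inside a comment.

Answer: none

Derivation:
pos=0: emit RPAREN ')'
pos=2: enter COMMENT mode (saw '/*')
exit COMMENT mode (now at pos=12)
pos=13: enter COMMENT mode (saw '/*')
exit COMMENT mode (now at pos=20)
pos=20: emit NUM '12' (now at pos=22)
DONE. 2 tokens: [RPAREN, NUM]
Position 4: char is ' ' -> none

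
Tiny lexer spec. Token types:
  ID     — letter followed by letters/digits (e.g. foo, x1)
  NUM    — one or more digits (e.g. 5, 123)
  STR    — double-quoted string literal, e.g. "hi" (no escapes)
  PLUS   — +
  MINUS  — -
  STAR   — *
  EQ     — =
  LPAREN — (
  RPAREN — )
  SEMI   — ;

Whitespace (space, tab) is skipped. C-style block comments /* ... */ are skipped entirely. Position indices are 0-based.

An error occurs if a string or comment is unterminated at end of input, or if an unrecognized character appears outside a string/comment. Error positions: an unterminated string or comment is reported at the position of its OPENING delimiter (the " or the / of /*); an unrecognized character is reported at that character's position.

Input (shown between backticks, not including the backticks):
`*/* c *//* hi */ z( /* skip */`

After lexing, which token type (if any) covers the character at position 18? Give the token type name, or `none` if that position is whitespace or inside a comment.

Answer: LPAREN

Derivation:
pos=0: emit STAR '*'
pos=1: enter COMMENT mode (saw '/*')
exit COMMENT mode (now at pos=8)
pos=8: enter COMMENT mode (saw '/*')
exit COMMENT mode (now at pos=16)
pos=17: emit ID 'z' (now at pos=18)
pos=18: emit LPAREN '('
pos=20: enter COMMENT mode (saw '/*')
exit COMMENT mode (now at pos=30)
DONE. 3 tokens: [STAR, ID, LPAREN]
Position 18: char is '(' -> LPAREN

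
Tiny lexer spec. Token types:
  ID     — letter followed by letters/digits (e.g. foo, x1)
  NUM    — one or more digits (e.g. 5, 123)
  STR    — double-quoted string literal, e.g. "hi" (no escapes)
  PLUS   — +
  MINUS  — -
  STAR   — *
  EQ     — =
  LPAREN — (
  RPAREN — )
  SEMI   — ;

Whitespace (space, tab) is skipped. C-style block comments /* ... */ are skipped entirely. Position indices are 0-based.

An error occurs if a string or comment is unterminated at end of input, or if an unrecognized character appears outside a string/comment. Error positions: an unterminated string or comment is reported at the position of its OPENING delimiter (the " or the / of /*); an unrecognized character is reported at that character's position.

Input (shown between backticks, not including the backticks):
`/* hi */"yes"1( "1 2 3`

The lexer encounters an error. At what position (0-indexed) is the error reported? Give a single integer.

pos=0: enter COMMENT mode (saw '/*')
exit COMMENT mode (now at pos=8)
pos=8: enter STRING mode
pos=8: emit STR "yes" (now at pos=13)
pos=13: emit NUM '1' (now at pos=14)
pos=14: emit LPAREN '('
pos=16: enter STRING mode
pos=16: ERROR — unterminated string

Answer: 16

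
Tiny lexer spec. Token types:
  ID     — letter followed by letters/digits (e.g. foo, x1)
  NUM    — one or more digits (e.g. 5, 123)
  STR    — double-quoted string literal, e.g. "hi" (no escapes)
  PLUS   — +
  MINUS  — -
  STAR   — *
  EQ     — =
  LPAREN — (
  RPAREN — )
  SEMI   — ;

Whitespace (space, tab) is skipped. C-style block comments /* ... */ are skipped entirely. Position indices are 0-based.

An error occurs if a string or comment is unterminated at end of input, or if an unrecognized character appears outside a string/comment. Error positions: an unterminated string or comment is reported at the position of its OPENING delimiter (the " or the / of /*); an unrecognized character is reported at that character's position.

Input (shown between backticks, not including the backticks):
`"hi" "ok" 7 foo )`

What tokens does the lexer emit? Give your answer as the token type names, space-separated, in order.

pos=0: enter STRING mode
pos=0: emit STR "hi" (now at pos=4)
pos=5: enter STRING mode
pos=5: emit STR "ok" (now at pos=9)
pos=10: emit NUM '7' (now at pos=11)
pos=12: emit ID 'foo' (now at pos=15)
pos=16: emit RPAREN ')'
DONE. 5 tokens: [STR, STR, NUM, ID, RPAREN]

Answer: STR STR NUM ID RPAREN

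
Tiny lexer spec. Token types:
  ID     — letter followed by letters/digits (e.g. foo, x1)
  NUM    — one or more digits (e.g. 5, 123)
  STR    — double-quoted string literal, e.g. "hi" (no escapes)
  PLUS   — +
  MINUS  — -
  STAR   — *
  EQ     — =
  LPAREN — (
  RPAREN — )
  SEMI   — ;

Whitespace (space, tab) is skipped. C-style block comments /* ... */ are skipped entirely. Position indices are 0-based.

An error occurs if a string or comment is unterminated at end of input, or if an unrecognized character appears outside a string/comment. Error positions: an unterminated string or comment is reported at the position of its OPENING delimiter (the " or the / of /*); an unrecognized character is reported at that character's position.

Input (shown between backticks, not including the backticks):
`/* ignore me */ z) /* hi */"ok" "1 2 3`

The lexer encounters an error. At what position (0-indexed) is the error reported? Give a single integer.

pos=0: enter COMMENT mode (saw '/*')
exit COMMENT mode (now at pos=15)
pos=16: emit ID 'z' (now at pos=17)
pos=17: emit RPAREN ')'
pos=19: enter COMMENT mode (saw '/*')
exit COMMENT mode (now at pos=27)
pos=27: enter STRING mode
pos=27: emit STR "ok" (now at pos=31)
pos=32: enter STRING mode
pos=32: ERROR — unterminated string

Answer: 32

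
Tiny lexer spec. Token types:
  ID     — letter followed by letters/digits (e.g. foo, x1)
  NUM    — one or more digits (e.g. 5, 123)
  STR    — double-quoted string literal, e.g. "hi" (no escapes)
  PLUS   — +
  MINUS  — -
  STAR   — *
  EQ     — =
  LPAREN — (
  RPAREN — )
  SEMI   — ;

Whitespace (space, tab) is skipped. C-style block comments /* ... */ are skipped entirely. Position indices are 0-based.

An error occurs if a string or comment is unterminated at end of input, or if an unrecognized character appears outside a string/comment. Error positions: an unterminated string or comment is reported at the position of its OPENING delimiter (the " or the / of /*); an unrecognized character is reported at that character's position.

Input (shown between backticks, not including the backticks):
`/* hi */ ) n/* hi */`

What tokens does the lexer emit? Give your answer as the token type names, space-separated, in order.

pos=0: enter COMMENT mode (saw '/*')
exit COMMENT mode (now at pos=8)
pos=9: emit RPAREN ')'
pos=11: emit ID 'n' (now at pos=12)
pos=12: enter COMMENT mode (saw '/*')
exit COMMENT mode (now at pos=20)
DONE. 2 tokens: [RPAREN, ID]

Answer: RPAREN ID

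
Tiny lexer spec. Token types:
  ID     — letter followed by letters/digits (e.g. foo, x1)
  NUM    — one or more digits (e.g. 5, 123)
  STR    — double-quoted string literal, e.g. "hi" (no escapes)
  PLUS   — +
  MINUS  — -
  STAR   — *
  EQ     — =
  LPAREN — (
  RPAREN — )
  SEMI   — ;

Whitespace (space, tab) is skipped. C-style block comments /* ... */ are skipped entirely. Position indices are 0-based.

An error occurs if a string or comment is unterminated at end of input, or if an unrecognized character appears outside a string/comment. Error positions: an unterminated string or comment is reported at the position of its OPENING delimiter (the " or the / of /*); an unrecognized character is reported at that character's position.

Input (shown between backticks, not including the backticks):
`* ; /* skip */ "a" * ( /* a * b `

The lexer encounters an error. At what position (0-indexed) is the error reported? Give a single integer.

Answer: 23

Derivation:
pos=0: emit STAR '*'
pos=2: emit SEMI ';'
pos=4: enter COMMENT mode (saw '/*')
exit COMMENT mode (now at pos=14)
pos=15: enter STRING mode
pos=15: emit STR "a" (now at pos=18)
pos=19: emit STAR '*'
pos=21: emit LPAREN '('
pos=23: enter COMMENT mode (saw '/*')
pos=23: ERROR — unterminated comment (reached EOF)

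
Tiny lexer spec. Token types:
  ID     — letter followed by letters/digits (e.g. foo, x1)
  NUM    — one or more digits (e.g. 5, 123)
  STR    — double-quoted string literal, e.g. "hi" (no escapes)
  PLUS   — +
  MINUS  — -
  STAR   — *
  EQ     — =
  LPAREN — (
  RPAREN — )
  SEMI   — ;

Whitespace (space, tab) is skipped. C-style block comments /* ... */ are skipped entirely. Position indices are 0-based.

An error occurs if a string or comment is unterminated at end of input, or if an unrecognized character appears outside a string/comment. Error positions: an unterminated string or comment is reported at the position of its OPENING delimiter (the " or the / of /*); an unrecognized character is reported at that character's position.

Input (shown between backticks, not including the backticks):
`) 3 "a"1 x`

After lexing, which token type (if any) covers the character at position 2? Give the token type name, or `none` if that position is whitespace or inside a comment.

Answer: NUM

Derivation:
pos=0: emit RPAREN ')'
pos=2: emit NUM '3' (now at pos=3)
pos=4: enter STRING mode
pos=4: emit STR "a" (now at pos=7)
pos=7: emit NUM '1' (now at pos=8)
pos=9: emit ID 'x' (now at pos=10)
DONE. 5 tokens: [RPAREN, NUM, STR, NUM, ID]
Position 2: char is '3' -> NUM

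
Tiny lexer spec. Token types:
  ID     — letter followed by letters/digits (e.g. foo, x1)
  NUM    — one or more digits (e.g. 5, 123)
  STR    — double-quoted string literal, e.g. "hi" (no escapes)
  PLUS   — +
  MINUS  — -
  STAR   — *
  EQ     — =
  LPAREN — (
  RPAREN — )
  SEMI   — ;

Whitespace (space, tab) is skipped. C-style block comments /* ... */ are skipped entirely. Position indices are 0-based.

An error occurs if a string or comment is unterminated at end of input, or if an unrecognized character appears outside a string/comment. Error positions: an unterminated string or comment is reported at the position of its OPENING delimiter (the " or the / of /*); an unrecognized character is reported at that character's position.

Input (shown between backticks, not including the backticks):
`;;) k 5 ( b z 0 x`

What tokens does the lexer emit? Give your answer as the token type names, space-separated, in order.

Answer: SEMI SEMI RPAREN ID NUM LPAREN ID ID NUM ID

Derivation:
pos=0: emit SEMI ';'
pos=1: emit SEMI ';'
pos=2: emit RPAREN ')'
pos=4: emit ID 'k' (now at pos=5)
pos=6: emit NUM '5' (now at pos=7)
pos=8: emit LPAREN '('
pos=10: emit ID 'b' (now at pos=11)
pos=12: emit ID 'z' (now at pos=13)
pos=14: emit NUM '0' (now at pos=15)
pos=16: emit ID 'x' (now at pos=17)
DONE. 10 tokens: [SEMI, SEMI, RPAREN, ID, NUM, LPAREN, ID, ID, NUM, ID]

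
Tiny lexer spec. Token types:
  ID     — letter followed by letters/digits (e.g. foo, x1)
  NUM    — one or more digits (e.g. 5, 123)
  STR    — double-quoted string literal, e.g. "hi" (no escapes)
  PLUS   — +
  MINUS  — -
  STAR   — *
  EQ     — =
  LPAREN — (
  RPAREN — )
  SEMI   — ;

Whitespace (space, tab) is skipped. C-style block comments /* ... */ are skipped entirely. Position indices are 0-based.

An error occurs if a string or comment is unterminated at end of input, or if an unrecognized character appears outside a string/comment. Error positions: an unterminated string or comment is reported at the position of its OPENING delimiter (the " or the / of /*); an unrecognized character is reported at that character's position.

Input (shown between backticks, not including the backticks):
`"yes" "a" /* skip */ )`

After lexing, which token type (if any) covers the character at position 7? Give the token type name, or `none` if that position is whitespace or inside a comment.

Answer: STR

Derivation:
pos=0: enter STRING mode
pos=0: emit STR "yes" (now at pos=5)
pos=6: enter STRING mode
pos=6: emit STR "a" (now at pos=9)
pos=10: enter COMMENT mode (saw '/*')
exit COMMENT mode (now at pos=20)
pos=21: emit RPAREN ')'
DONE. 3 tokens: [STR, STR, RPAREN]
Position 7: char is 'a' -> STR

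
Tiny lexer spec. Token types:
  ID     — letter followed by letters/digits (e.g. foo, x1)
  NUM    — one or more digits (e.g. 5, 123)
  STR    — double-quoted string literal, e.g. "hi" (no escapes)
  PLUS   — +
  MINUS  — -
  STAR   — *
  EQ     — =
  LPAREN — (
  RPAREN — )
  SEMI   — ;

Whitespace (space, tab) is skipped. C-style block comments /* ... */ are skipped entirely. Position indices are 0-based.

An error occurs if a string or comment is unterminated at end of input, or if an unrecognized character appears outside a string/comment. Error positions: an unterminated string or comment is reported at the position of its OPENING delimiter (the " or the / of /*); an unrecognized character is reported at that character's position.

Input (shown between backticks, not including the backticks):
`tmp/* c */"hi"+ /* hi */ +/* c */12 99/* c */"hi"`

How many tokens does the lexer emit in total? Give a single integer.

Answer: 7

Derivation:
pos=0: emit ID 'tmp' (now at pos=3)
pos=3: enter COMMENT mode (saw '/*')
exit COMMENT mode (now at pos=10)
pos=10: enter STRING mode
pos=10: emit STR "hi" (now at pos=14)
pos=14: emit PLUS '+'
pos=16: enter COMMENT mode (saw '/*')
exit COMMENT mode (now at pos=24)
pos=25: emit PLUS '+'
pos=26: enter COMMENT mode (saw '/*')
exit COMMENT mode (now at pos=33)
pos=33: emit NUM '12' (now at pos=35)
pos=36: emit NUM '99' (now at pos=38)
pos=38: enter COMMENT mode (saw '/*')
exit COMMENT mode (now at pos=45)
pos=45: enter STRING mode
pos=45: emit STR "hi" (now at pos=49)
DONE. 7 tokens: [ID, STR, PLUS, PLUS, NUM, NUM, STR]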